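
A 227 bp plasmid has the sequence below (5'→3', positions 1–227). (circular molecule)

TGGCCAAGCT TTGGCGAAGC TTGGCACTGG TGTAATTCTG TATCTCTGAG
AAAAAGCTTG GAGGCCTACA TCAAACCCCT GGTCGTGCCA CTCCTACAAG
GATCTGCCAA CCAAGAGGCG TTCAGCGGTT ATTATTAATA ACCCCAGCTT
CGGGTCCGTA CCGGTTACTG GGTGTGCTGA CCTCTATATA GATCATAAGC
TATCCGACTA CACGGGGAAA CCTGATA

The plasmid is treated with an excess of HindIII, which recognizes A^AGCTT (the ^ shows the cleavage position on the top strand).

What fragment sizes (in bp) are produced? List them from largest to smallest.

179, 37, 11 bp

HindIII sites (AAGCTT) start at positions 6, 17, 54.
HindIII cuts after the first base of each site, so after positions 6, 17, 54.
Circular molecule, 3 cuts → 3 fragments:
  7–17 → 11 bp
  18–54 → 37 bp
  55–227 then 1–6 → 173 + 6 = 179 bp
Sorted largest to smallest: 179, 37, 11 bp.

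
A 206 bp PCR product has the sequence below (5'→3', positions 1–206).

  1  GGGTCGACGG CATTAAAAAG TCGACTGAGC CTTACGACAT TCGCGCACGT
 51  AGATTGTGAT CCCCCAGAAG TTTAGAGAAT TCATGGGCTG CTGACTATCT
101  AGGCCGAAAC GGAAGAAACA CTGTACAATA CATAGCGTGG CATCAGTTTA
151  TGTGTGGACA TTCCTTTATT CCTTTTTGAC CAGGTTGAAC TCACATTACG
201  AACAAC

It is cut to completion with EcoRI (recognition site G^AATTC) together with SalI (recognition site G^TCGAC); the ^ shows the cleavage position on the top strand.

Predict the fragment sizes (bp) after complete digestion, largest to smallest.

129, 57, 17, 3 bp

The EcoRI site (GAATTC) starts at position 77.
EcoRI cuts after the first base of each site, so after position 77.
SalI sites (GTCGAC) start at positions 3, 20.
SalI cuts after the first base of each site, so after positions 3, 20.
Combined cut positions: 3, 20, 77.
Linear molecule, 3 cuts → 4 fragments:
  1–3 → 3 bp
  4–20 → 17 bp
  21–77 → 57 bp
  78–206 → 129 bp
Sorted largest to smallest: 129, 57, 17, 3 bp.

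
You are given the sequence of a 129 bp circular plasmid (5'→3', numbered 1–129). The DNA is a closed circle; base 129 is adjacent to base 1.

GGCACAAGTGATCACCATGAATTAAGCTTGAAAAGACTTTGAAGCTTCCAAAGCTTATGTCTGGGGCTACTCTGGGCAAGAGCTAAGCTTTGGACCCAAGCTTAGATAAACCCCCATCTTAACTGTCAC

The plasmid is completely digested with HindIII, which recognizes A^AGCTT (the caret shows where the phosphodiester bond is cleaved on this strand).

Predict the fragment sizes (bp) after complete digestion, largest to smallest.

55, 34, 18, 13, 9 bp

HindIII sites (AAGCTT) start at positions 24, 42, 51, 85, 98.
HindIII cuts after the first base of each site, so after positions 24, 42, 51, 85, 98.
Circular molecule, 5 cuts → 5 fragments:
  25–42 → 18 bp
  43–51 → 9 bp
  52–85 → 34 bp
  86–98 → 13 bp
  99–129 then 1–24 → 31 + 24 = 55 bp
Sorted largest to smallest: 55, 34, 18, 13, 9 bp.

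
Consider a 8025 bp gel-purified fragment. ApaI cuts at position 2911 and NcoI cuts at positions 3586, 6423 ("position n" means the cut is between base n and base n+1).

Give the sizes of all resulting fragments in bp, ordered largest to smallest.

Combined cut positions (sorted): 2911, 3586, 6423.
Linear molecule, 3 cuts → 4 fragments:
  2911 − 0 = 2911 bp
  3586 − 2911 = 675 bp
  6423 − 3586 = 2837 bp
  8025 − 6423 = 1602 bp
Sorted largest to smallest: 2911, 2837, 1602, 675 bp.

2911, 2837, 1602, 675 bp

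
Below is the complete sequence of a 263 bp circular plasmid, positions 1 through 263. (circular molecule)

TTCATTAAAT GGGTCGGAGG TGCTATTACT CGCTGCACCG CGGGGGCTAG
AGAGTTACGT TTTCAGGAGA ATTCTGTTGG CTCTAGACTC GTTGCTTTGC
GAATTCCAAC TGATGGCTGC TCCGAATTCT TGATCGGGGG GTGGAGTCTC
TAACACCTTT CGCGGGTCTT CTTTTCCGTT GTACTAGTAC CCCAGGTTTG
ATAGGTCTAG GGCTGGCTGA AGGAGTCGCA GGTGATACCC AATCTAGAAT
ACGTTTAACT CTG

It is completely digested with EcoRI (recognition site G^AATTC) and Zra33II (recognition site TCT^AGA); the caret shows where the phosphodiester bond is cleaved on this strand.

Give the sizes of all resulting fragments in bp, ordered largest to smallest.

EcoRI sites (GAATTC) start at positions 69, 101, 124.
EcoRI cuts after the first base of each site, so after positions 69, 101, 124.
Zra33II sites (TCTAGA) start at positions 82, 243.
Zra33II cuts after base 3 of each site, so after positions 84, 245.
Combined cut positions: 69, 84, 101, 124, 245.
Circular molecule, 5 cuts → 5 fragments:
  70–84 → 15 bp
  85–101 → 17 bp
  102–124 → 23 bp
  125–245 → 121 bp
  246–263 then 1–69 → 18 + 69 = 87 bp
Sorted largest to smallest: 121, 87, 23, 17, 15 bp.

121, 87, 23, 17, 15 bp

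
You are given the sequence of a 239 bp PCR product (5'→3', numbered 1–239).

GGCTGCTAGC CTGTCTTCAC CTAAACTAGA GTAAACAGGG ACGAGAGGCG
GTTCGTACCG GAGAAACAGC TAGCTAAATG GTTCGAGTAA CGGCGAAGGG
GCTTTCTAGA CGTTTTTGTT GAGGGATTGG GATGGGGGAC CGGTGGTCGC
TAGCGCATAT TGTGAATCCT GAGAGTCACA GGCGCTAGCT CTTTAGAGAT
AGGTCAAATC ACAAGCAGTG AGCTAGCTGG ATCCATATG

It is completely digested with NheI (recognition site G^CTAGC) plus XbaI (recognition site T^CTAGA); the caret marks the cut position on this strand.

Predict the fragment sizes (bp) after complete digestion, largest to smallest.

64, 44, 38, 36, 35, 17, 5 bp

NheI sites (GCTAGC) start at positions 5, 69, 149, 184, 222.
NheI cuts after the first base of each site, so after positions 5, 69, 149, 184, 222.
The XbaI site (TCTAGA) starts at position 105.
XbaI cuts after the first base of each site, so after position 105.
Combined cut positions: 5, 69, 105, 149, 184, 222.
Linear molecule, 6 cuts → 7 fragments:
  1–5 → 5 bp
  6–69 → 64 bp
  70–105 → 36 bp
  106–149 → 44 bp
  150–184 → 35 bp
  185–222 → 38 bp
  223–239 → 17 bp
Sorted largest to smallest: 64, 44, 38, 36, 35, 17, 5 bp.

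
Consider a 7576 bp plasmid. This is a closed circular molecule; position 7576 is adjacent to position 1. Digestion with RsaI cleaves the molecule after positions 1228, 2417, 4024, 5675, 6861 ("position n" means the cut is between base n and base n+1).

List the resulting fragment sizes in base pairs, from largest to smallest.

Circular molecule, 5 cuts → 5 fragments:
  2417 − 1228 = 1189 bp
  4024 − 2417 = 1607 bp
  5675 − 4024 = 1651 bp
  6861 − 5675 = 1186 bp
  wrap: 7576 − 6861 + 1228 = 1943 bp
Sorted largest to smallest: 1943, 1651, 1607, 1189, 1186 bp.

1943, 1651, 1607, 1189, 1186 bp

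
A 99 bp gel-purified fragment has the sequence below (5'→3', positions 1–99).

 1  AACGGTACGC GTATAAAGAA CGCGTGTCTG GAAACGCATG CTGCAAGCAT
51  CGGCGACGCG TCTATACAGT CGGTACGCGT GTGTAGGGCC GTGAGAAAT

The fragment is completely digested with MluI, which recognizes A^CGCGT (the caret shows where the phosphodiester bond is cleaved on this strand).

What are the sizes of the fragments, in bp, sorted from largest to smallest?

36, 24, 19, 13, 7 bp

MluI sites (ACGCGT) start at positions 7, 20, 56, 75.
MluI cuts after the first base of each site, so after positions 7, 20, 56, 75.
Linear molecule, 4 cuts → 5 fragments:
  1–7 → 7 bp
  8–20 → 13 bp
  21–56 → 36 bp
  57–75 → 19 bp
  76–99 → 24 bp
Sorted largest to smallest: 36, 24, 19, 13, 7 bp.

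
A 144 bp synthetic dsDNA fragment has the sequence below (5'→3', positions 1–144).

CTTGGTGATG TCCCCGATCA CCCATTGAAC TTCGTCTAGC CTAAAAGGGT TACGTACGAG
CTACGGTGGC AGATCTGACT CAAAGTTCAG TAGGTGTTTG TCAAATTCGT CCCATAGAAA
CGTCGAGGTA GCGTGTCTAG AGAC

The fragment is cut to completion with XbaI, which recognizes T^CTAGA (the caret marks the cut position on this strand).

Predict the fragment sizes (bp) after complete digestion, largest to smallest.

136, 8 bp

The XbaI site (TCTAGA) starts at position 136.
XbaI cuts after the first base of each site, so after position 136.
Linear molecule, 1 cut → 2 fragments:
  1–136 → 136 bp
  137–144 → 8 bp
Sorted largest to smallest: 136, 8 bp.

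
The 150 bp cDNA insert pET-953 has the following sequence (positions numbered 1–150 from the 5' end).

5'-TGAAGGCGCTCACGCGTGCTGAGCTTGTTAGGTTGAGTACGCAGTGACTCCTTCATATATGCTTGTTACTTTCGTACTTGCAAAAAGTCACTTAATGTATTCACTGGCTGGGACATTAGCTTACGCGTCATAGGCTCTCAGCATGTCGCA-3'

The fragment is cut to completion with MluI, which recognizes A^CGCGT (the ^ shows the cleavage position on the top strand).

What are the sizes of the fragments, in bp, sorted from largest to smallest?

MluI sites (ACGCGT) start at positions 12, 123.
MluI cuts after the first base of each site, so after positions 12, 123.
Linear molecule, 2 cuts → 3 fragments:
  1–12 → 12 bp
  13–123 → 111 bp
  124–150 → 27 bp
Sorted largest to smallest: 111, 27, 12 bp.

111, 27, 12 bp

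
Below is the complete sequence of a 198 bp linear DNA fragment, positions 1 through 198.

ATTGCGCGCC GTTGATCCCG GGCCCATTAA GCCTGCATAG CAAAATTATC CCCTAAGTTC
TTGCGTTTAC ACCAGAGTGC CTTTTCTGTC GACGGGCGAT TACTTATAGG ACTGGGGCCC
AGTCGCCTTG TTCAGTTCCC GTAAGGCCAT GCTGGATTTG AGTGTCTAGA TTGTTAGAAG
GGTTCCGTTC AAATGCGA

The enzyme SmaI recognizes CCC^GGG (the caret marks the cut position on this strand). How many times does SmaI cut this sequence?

CCCGGG occurs starting at position 17.
SmaI cuts at 1 site.

1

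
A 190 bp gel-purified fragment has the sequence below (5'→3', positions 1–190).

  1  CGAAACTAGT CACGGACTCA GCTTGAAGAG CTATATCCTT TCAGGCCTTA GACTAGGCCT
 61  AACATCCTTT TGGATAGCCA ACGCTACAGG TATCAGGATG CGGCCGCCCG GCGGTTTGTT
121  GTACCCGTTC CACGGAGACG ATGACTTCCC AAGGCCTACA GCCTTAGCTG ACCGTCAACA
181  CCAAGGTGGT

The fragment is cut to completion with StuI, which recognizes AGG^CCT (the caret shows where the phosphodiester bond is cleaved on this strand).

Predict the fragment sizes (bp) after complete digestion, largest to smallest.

97, 45, 36, 12 bp

StuI sites (AGGCCT) start at positions 43, 55, 152.
StuI cuts after base 3 of each site, so after positions 45, 57, 154.
Linear molecule, 3 cuts → 4 fragments:
  1–45 → 45 bp
  46–57 → 12 bp
  58–154 → 97 bp
  155–190 → 36 bp
Sorted largest to smallest: 97, 45, 36, 12 bp.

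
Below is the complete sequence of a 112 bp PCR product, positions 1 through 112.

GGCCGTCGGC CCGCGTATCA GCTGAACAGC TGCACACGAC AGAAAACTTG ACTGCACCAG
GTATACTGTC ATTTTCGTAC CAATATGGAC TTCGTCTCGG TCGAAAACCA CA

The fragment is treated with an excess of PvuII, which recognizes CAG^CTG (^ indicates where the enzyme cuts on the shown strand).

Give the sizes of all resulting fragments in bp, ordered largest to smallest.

PvuII sites (CAGCTG) start at positions 19, 27.
PvuII cuts after base 3 of each site, so after positions 21, 29.
Linear molecule, 2 cuts → 3 fragments:
  1–21 → 21 bp
  22–29 → 8 bp
  30–112 → 83 bp
Sorted largest to smallest: 83, 21, 8 bp.

83, 21, 8 bp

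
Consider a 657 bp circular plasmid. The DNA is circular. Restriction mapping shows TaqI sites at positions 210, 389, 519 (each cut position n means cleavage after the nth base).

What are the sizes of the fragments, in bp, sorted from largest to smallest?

Circular molecule, 3 cuts → 3 fragments:
  389 − 210 = 179 bp
  519 − 389 = 130 bp
  wrap: 657 − 519 + 210 = 348 bp
Sorted largest to smallest: 348, 179, 130 bp.

348, 179, 130 bp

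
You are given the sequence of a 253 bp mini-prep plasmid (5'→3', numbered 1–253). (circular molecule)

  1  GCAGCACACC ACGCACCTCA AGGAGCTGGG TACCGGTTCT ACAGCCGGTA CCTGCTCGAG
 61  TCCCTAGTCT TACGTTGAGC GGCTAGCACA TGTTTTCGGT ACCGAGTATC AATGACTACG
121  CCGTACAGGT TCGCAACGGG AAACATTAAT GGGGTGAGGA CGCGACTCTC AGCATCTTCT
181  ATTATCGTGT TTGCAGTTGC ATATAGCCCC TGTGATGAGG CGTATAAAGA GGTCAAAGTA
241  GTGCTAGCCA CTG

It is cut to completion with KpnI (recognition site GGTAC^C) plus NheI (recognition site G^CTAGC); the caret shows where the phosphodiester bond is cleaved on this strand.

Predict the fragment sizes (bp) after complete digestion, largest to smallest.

KpnI sites (GGTACC) start at positions 29, 47, 98.
KpnI cuts after base 5 of each site (before the last base), so after positions 33, 51, 102.
NheI sites (GCTAGC) start at positions 82, 243.
NheI cuts after the first base of each site, so after positions 82, 243.
Combined cut positions: 33, 51, 82, 102, 243.
Circular molecule, 5 cuts → 5 fragments:
  34–51 → 18 bp
  52–82 → 31 bp
  83–102 → 20 bp
  103–243 → 141 bp
  244–253 then 1–33 → 10 + 33 = 43 bp
Sorted largest to smallest: 141, 43, 31, 20, 18 bp.

141, 43, 31, 20, 18 bp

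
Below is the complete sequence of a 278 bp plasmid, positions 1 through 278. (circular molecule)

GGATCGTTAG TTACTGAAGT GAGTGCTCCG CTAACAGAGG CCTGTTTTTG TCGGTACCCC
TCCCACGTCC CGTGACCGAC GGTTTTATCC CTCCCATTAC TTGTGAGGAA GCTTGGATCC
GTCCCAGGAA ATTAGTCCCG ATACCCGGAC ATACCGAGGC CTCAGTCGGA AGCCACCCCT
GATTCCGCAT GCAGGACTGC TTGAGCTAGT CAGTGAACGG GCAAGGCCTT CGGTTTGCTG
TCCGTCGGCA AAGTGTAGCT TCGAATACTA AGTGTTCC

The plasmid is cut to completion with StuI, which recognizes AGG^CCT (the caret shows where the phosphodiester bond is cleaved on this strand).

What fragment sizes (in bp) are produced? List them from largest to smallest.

119, 92, 67 bp

StuI sites (AGGCCT) start at positions 38, 157, 224.
StuI cuts after base 3 of each site, so after positions 40, 159, 226.
Circular molecule, 3 cuts → 3 fragments:
  41–159 → 119 bp
  160–226 → 67 bp
  227–278 then 1–40 → 52 + 40 = 92 bp
Sorted largest to smallest: 119, 92, 67 bp.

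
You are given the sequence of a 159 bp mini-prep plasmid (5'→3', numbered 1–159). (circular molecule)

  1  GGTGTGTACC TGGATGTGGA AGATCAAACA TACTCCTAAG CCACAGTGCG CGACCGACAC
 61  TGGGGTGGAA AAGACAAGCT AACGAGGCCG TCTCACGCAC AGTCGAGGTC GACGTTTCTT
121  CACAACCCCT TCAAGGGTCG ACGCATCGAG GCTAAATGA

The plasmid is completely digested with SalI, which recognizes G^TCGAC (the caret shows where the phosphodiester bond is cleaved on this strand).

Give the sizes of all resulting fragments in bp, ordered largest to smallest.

SalI sites (GTCGAC) start at positions 108, 137.
SalI cuts after the first base of each site, so after positions 108, 137.
Circular molecule, 2 cuts → 2 fragments:
  109–137 → 29 bp
  138–159 then 1–108 → 22 + 108 = 130 bp
Sorted largest to smallest: 130, 29 bp.

130, 29 bp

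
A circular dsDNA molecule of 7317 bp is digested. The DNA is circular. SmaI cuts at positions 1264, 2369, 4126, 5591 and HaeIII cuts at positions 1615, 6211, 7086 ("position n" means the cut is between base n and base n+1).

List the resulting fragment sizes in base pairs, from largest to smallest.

1757, 1495, 1465, 875, 754, 620, 351 bp

Combined cut positions (sorted): 1264, 1615, 2369, 4126, 5591, 6211, 7086.
Circular molecule, 7 cuts → 7 fragments:
  1615 − 1264 = 351 bp
  2369 − 1615 = 754 bp
  4126 − 2369 = 1757 bp
  5591 − 4126 = 1465 bp
  6211 − 5591 = 620 bp
  7086 − 6211 = 875 bp
  wrap: 7317 − 7086 + 1264 = 1495 bp
Sorted largest to smallest: 1757, 1495, 1465, 875, 754, 620, 351 bp.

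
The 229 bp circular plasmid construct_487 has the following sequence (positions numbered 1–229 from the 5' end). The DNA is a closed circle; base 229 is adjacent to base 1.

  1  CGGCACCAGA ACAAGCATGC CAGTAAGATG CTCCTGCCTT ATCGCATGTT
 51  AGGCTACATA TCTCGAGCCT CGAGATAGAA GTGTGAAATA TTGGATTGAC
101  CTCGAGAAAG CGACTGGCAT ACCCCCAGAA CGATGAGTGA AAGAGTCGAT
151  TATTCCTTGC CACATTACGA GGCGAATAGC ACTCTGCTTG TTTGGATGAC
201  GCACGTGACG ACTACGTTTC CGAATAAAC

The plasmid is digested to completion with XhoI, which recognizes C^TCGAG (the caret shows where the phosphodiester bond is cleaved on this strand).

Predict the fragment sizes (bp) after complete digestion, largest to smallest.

XhoI sites (CTCGAG) start at positions 62, 69, 101.
XhoI cuts after the first base of each site, so after positions 62, 69, 101.
Circular molecule, 3 cuts → 3 fragments:
  63–69 → 7 bp
  70–101 → 32 bp
  102–229 then 1–62 → 128 + 62 = 190 bp
Sorted largest to smallest: 190, 32, 7 bp.

190, 32, 7 bp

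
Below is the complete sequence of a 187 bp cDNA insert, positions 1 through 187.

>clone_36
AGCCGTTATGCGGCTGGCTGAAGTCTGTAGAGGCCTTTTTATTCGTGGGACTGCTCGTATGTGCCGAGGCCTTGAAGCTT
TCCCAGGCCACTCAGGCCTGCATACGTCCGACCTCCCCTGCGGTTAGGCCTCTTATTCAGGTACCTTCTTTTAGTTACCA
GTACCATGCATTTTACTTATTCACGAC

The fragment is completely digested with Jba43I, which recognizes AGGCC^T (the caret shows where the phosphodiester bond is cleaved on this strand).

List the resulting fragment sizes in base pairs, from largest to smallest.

Jba43I sites (AGGCCT) start at positions 31, 67, 94, 126.
Jba43I cuts after base 5 of each site (before the last base), so after positions 35, 71, 98, 130.
Linear molecule, 4 cuts → 5 fragments:
  1–35 → 35 bp
  36–71 → 36 bp
  72–98 → 27 bp
  99–130 → 32 bp
  131–187 → 57 bp
Sorted largest to smallest: 57, 36, 35, 32, 27 bp.

57, 36, 35, 32, 27 bp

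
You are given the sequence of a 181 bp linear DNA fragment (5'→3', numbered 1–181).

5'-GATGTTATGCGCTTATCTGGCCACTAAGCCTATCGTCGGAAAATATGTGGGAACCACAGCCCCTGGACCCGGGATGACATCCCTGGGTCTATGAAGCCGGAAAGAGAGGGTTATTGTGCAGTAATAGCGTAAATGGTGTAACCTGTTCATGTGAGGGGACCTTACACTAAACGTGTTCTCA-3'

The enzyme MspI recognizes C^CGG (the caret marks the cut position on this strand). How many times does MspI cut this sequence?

2

CCGG occurs starting at positions 69, 97.
MspI cuts at 2 sites.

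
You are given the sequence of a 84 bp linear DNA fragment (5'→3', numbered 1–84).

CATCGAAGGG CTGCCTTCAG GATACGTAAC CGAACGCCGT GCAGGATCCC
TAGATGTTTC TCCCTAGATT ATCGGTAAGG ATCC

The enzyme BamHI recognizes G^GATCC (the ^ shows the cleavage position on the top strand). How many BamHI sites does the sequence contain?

2

GGATCC occurs starting at positions 44, 79.
BamHI cuts at 2 sites.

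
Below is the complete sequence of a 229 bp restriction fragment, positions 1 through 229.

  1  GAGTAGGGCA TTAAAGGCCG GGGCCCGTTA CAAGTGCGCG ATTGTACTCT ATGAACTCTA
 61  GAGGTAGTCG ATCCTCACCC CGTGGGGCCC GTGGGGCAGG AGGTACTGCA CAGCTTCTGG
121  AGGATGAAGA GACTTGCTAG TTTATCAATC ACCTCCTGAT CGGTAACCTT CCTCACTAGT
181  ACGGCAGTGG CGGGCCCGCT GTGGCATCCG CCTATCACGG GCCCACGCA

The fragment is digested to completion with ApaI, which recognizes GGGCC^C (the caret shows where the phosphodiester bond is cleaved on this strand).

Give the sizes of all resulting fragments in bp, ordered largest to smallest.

107, 64, 27, 25, 6 bp

ApaI sites (GGGCCC) start at positions 21, 85, 192, 219.
ApaI cuts after base 5 of each site (before the last base), so after positions 25, 89, 196, 223.
Linear molecule, 4 cuts → 5 fragments:
  1–25 → 25 bp
  26–89 → 64 bp
  90–196 → 107 bp
  197–223 → 27 bp
  224–229 → 6 bp
Sorted largest to smallest: 107, 64, 27, 25, 6 bp.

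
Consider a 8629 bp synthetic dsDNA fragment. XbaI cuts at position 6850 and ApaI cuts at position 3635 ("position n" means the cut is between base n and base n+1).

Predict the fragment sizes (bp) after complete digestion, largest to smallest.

3635, 3215, 1779 bp

Combined cut positions (sorted): 3635, 6850.
Linear molecule, 2 cuts → 3 fragments:
  3635 − 0 = 3635 bp
  6850 − 3635 = 3215 bp
  8629 − 6850 = 1779 bp
Sorted largest to smallest: 3635, 3215, 1779 bp.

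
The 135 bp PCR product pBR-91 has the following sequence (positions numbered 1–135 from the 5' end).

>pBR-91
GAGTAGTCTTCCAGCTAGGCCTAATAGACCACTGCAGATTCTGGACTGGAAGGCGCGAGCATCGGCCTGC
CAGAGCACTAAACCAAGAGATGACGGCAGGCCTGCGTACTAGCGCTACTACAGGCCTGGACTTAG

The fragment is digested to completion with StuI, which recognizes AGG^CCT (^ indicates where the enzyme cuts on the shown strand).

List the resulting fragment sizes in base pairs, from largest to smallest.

81, 24, 19, 11 bp

StuI sites (AGGCCT) start at positions 17, 98, 122.
StuI cuts after base 3 of each site, so after positions 19, 100, 124.
Linear molecule, 3 cuts → 4 fragments:
  1–19 → 19 bp
  20–100 → 81 bp
  101–124 → 24 bp
  125–135 → 11 bp
Sorted largest to smallest: 81, 24, 19, 11 bp.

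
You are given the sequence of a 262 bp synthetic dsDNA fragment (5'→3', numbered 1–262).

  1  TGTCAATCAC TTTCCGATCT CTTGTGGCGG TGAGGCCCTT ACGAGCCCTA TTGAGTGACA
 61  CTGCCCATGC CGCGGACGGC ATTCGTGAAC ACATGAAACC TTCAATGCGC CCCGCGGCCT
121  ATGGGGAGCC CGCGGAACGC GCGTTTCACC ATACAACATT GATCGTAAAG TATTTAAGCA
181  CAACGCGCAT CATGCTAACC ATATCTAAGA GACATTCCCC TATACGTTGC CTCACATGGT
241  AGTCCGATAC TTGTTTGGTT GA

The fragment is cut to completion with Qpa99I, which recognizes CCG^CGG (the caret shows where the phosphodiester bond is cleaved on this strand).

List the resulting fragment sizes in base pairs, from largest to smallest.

130, 72, 42, 18 bp

Qpa99I sites (CCGCGG) start at positions 70, 112, 130.
Qpa99I cuts after base 3 of each site, so after positions 72, 114, 132.
Linear molecule, 3 cuts → 4 fragments:
  1–72 → 72 bp
  73–114 → 42 bp
  115–132 → 18 bp
  133–262 → 130 bp
Sorted largest to smallest: 130, 72, 42, 18 bp.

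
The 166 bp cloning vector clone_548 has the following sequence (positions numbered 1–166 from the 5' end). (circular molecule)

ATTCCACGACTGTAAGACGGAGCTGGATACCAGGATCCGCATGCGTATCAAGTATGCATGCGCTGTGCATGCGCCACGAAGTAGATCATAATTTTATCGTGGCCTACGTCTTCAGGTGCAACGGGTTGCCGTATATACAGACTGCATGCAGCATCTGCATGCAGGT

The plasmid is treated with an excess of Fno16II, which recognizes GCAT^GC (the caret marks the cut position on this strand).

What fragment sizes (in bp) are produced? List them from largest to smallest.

77, 48, 17, 13, 11 bp

Fno16II sites (GCATGC) start at positions 39, 56, 67, 144, 157.
Fno16II cuts after base 4 of each site, so after positions 42, 59, 70, 147, 160.
Circular molecule, 5 cuts → 5 fragments:
  43–59 → 17 bp
  60–70 → 11 bp
  71–147 → 77 bp
  148–160 → 13 bp
  161–166 then 1–42 → 6 + 42 = 48 bp
Sorted largest to smallest: 77, 48, 17, 13, 11 bp.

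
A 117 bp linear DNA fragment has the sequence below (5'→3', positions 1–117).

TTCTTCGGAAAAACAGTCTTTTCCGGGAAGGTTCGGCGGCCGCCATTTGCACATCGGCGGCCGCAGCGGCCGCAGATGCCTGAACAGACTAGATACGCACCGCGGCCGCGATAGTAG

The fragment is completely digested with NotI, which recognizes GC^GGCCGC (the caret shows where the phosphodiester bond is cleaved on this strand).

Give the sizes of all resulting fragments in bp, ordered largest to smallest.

37, 36, 21, 14, 9 bp

NotI sites (GCGGCCGC) start at positions 36, 57, 66, 102.
NotI cuts after base 2 of each site, so after positions 37, 58, 67, 103.
Linear molecule, 4 cuts → 5 fragments:
  1–37 → 37 bp
  38–58 → 21 bp
  59–67 → 9 bp
  68–103 → 36 bp
  104–117 → 14 bp
Sorted largest to smallest: 37, 36, 21, 14, 9 bp.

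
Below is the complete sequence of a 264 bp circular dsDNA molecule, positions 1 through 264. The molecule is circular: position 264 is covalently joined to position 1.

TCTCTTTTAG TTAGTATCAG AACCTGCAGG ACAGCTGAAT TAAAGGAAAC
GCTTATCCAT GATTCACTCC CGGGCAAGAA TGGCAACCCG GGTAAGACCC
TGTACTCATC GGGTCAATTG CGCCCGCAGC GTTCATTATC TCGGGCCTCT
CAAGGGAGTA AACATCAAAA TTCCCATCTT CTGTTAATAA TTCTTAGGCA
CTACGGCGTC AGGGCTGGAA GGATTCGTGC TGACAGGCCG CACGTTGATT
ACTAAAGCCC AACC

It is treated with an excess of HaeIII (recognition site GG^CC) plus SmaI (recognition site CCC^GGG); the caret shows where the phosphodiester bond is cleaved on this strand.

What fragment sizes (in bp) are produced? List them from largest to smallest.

98, 92, 56, 18 bp

HaeIII sites (GGCC) start at positions 144, 236.
HaeIII cuts after base 2 of each site, so after positions 145, 237.
SmaI sites (CCCGGG) start at positions 69, 87.
SmaI cuts after base 3 of each site, so after positions 71, 89.
Combined cut positions: 71, 89, 145, 237.
Circular molecule, 4 cuts → 4 fragments:
  72–89 → 18 bp
  90–145 → 56 bp
  146–237 → 92 bp
  238–264 then 1–71 → 27 + 71 = 98 bp
Sorted largest to smallest: 98, 92, 56, 18 bp.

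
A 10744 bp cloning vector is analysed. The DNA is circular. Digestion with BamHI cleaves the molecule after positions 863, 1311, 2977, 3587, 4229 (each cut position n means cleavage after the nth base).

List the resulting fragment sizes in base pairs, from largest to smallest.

Circular molecule, 5 cuts → 5 fragments:
  1311 − 863 = 448 bp
  2977 − 1311 = 1666 bp
  3587 − 2977 = 610 bp
  4229 − 3587 = 642 bp
  wrap: 10744 − 4229 + 863 = 7378 bp
Sorted largest to smallest: 7378, 1666, 642, 610, 448 bp.

7378, 1666, 642, 610, 448 bp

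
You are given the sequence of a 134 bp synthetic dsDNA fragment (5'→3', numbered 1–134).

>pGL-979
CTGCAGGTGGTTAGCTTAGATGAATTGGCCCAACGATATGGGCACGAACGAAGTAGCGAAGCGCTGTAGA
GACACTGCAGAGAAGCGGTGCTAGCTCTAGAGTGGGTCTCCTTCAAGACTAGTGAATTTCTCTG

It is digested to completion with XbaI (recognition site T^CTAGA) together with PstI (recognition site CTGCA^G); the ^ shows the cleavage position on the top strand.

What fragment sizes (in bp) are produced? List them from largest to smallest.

74, 38, 17, 5 bp

The XbaI site (TCTAGA) starts at position 96.
XbaI cuts after the first base of each site, so after position 96.
PstI sites (CTGCAG) start at positions 1, 75.
PstI cuts after base 5 of each site (before the last base), so after positions 5, 79.
Combined cut positions: 5, 79, 96.
Linear molecule, 3 cuts → 4 fragments:
  1–5 → 5 bp
  6–79 → 74 bp
  80–96 → 17 bp
  97–134 → 38 bp
Sorted largest to smallest: 74, 38, 17, 5 bp.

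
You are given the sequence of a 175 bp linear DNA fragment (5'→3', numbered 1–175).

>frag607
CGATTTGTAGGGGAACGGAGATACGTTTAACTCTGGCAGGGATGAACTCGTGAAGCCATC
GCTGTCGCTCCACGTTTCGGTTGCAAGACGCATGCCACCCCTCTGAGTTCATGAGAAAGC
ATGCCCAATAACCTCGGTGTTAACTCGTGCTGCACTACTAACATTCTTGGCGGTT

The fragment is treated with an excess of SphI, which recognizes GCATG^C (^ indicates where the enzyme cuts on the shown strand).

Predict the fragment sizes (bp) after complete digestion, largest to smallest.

SphI sites (GCATGC) start at positions 90, 119.
SphI cuts after base 5 of each site (before the last base), so after positions 94, 123.
Linear molecule, 2 cuts → 3 fragments:
  1–94 → 94 bp
  95–123 → 29 bp
  124–175 → 52 bp
Sorted largest to smallest: 94, 52, 29 bp.

94, 52, 29 bp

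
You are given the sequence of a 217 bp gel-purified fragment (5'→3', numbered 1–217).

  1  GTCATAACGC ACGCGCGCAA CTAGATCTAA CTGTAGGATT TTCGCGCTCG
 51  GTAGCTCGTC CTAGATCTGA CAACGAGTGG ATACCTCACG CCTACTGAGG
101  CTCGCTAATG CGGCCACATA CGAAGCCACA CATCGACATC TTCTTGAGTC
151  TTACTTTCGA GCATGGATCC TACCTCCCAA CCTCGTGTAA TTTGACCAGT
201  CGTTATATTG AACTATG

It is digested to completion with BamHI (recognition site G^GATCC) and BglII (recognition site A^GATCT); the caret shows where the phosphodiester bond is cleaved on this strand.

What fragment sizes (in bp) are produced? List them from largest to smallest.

102, 52, 40, 23 bp

The BamHI site (GGATCC) starts at position 165.
BamHI cuts after the first base of each site, so after position 165.
BglII sites (AGATCT) start at positions 23, 63.
BglII cuts after the first base of each site, so after positions 23, 63.
Combined cut positions: 23, 63, 165.
Linear molecule, 3 cuts → 4 fragments:
  1–23 → 23 bp
  24–63 → 40 bp
  64–165 → 102 bp
  166–217 → 52 bp
Sorted largest to smallest: 102, 52, 40, 23 bp.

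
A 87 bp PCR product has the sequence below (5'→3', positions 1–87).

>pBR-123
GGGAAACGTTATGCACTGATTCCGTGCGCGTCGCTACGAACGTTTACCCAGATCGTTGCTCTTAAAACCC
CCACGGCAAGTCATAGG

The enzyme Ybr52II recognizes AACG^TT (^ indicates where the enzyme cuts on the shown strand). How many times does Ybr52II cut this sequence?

2

AACGTT occurs starting at positions 5, 39.
Ybr52II cuts at 2 sites.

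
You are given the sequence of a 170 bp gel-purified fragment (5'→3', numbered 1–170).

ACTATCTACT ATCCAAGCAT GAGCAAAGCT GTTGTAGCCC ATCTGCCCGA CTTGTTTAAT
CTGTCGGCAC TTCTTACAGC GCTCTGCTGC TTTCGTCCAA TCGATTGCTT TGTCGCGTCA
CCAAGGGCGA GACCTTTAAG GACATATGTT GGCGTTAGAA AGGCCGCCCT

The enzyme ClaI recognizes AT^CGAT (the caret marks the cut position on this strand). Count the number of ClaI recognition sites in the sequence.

ATCGAT occurs starting at position 100.
ClaI cuts at 1 site.

1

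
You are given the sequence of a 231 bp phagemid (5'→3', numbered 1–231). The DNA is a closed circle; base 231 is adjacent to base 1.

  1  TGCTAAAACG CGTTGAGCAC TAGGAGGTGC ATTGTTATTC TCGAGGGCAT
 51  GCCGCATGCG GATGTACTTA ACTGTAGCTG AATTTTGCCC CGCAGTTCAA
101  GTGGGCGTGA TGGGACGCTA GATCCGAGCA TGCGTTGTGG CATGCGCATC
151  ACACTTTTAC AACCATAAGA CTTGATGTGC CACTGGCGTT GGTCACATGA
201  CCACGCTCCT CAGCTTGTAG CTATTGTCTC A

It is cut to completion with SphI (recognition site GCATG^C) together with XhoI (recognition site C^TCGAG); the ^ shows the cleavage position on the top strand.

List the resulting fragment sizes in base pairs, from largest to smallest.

127, 74, 12, 11, 7 bp

SphI sites (GCATGC) start at positions 47, 54, 128, 140.
SphI cuts after base 5 of each site (before the last base), so after positions 51, 58, 132, 144.
The XhoI site (CTCGAG) starts at position 40.
XhoI cuts after the first base of each site, so after position 40.
Combined cut positions: 40, 51, 58, 132, 144.
Circular molecule, 5 cuts → 5 fragments:
  41–51 → 11 bp
  52–58 → 7 bp
  59–132 → 74 bp
  133–144 → 12 bp
  145–231 then 1–40 → 87 + 40 = 127 bp
Sorted largest to smallest: 127, 74, 12, 11, 7 bp.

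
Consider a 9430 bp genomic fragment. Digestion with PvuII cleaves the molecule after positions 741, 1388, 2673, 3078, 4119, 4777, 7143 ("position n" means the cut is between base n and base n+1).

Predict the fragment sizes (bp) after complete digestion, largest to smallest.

2366, 2287, 1285, 1041, 741, 658, 647, 405 bp

Linear molecule, 7 cuts → 8 fragments:
  741 − 0 = 741 bp
  1388 − 741 = 647 bp
  2673 − 1388 = 1285 bp
  3078 − 2673 = 405 bp
  4119 − 3078 = 1041 bp
  4777 − 4119 = 658 bp
  7143 − 4777 = 2366 bp
  9430 − 7143 = 2287 bp
Sorted largest to smallest: 2366, 2287, 1285, 1041, 741, 658, 647, 405 bp.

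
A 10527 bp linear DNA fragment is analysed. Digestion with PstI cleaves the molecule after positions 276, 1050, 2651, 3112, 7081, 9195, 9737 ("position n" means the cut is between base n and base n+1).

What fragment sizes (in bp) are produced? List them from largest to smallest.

3969, 2114, 1601, 790, 774, 542, 461, 276 bp

Linear molecule, 7 cuts → 8 fragments:
  276 − 0 = 276 bp
  1050 − 276 = 774 bp
  2651 − 1050 = 1601 bp
  3112 − 2651 = 461 bp
  7081 − 3112 = 3969 bp
  9195 − 7081 = 2114 bp
  9737 − 9195 = 542 bp
  10527 − 9737 = 790 bp
Sorted largest to smallest: 3969, 2114, 1601, 790, 774, 542, 461, 276 bp.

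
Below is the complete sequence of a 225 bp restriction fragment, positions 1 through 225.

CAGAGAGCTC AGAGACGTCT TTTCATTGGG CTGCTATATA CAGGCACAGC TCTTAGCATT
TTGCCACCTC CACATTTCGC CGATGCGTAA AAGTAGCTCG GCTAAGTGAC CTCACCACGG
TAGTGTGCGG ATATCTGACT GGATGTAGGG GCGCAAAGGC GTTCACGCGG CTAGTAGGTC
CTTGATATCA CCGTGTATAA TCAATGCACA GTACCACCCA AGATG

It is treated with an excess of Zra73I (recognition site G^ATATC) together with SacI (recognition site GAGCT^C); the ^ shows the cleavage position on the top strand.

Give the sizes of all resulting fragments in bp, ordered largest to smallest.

Zra73I sites (GATATC) start at positions 130, 184.
Zra73I cuts after the first base of each site, so after positions 130, 184.
The SacI site (GAGCTC) starts at position 5.
SacI cuts after base 5 of each site (before the last base), so after position 9.
Combined cut positions: 9, 130, 184.
Linear molecule, 3 cuts → 4 fragments:
  1–9 → 9 bp
  10–130 → 121 bp
  131–184 → 54 bp
  185–225 → 41 bp
Sorted largest to smallest: 121, 54, 41, 9 bp.

121, 54, 41, 9 bp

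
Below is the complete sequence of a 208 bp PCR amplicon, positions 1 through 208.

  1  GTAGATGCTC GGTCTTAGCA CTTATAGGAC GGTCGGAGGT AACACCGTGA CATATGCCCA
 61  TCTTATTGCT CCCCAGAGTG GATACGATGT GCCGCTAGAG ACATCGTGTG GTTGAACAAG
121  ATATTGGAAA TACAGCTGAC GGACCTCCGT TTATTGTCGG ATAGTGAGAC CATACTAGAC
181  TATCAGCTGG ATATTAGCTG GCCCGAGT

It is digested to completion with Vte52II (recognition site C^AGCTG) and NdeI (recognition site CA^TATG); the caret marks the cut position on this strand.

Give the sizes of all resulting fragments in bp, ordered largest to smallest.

81, 52, 51, 24 bp

Vte52II sites (CAGCTG) start at positions 133, 184.
Vte52II cuts after the first base of each site, so after positions 133, 184.
The NdeI site (CATATG) starts at position 51.
NdeI cuts after base 2 of each site, so after position 52.
Combined cut positions: 52, 133, 184.
Linear molecule, 3 cuts → 4 fragments:
  1–52 → 52 bp
  53–133 → 81 bp
  134–184 → 51 bp
  185–208 → 24 bp
Sorted largest to smallest: 81, 52, 51, 24 bp.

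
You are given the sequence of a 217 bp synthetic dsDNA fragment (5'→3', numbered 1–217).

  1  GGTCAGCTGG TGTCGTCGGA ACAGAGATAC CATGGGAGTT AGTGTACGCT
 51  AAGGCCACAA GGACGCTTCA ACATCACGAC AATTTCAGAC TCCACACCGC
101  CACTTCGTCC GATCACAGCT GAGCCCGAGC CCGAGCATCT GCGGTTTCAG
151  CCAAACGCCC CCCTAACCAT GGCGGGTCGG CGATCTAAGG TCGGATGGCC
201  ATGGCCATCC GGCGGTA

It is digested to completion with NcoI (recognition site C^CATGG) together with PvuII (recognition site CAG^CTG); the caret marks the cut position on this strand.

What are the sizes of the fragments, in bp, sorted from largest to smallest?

88, 49, 32, 24, 18, 6 bp

NcoI sites (CCATGG) start at positions 30, 167, 199.
NcoI cuts after the first base of each site, so after positions 30, 167, 199.
PvuII sites (CAGCTG) start at positions 4, 116.
PvuII cuts after base 3 of each site, so after positions 6, 118.
Combined cut positions: 6, 30, 118, 167, 199.
Linear molecule, 5 cuts → 6 fragments:
  1–6 → 6 bp
  7–30 → 24 bp
  31–118 → 88 bp
  119–167 → 49 bp
  168–199 → 32 bp
  200–217 → 18 bp
Sorted largest to smallest: 88, 49, 32, 24, 18, 6 bp.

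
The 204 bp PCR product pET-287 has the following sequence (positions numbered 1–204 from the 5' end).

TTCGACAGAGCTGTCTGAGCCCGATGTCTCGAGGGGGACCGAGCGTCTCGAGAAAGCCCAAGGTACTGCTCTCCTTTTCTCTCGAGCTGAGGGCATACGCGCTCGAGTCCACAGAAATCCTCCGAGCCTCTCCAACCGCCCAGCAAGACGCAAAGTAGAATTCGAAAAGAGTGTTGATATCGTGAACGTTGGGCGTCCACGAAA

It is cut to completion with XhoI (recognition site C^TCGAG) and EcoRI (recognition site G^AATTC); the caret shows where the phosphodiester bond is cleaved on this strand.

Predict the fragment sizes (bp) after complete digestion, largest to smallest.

56, 46, 34, 28, 21, 19 bp

XhoI sites (CTCGAG) start at positions 28, 47, 81, 102.
XhoI cuts after the first base of each site, so after positions 28, 47, 81, 102.
The EcoRI site (GAATTC) starts at position 158.
EcoRI cuts after the first base of each site, so after position 158.
Combined cut positions: 28, 47, 81, 102, 158.
Linear molecule, 5 cuts → 6 fragments:
  1–28 → 28 bp
  29–47 → 19 bp
  48–81 → 34 bp
  82–102 → 21 bp
  103–158 → 56 bp
  159–204 → 46 bp
Sorted largest to smallest: 56, 46, 34, 28, 21, 19 bp.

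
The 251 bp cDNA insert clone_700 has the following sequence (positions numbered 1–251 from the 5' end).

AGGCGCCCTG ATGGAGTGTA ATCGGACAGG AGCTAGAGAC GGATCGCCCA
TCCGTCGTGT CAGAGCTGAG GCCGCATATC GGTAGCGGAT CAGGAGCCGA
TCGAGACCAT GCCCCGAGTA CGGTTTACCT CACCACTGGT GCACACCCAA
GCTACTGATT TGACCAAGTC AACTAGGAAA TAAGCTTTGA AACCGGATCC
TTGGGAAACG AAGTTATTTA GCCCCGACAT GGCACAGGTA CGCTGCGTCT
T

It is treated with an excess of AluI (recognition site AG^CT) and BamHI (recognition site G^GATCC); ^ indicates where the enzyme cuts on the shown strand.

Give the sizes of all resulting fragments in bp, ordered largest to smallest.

AluI sites (AGCT) start at positions 31, 64, 150, 183.
AluI cuts after base 2 of each site, so after positions 32, 65, 151, 184.
The BamHI site (GGATCC) starts at position 195.
BamHI cuts after the first base of each site, so after position 195.
Combined cut positions: 32, 65, 151, 184, 195.
Linear molecule, 5 cuts → 6 fragments:
  1–32 → 32 bp
  33–65 → 33 bp
  66–151 → 86 bp
  152–184 → 33 bp
  185–195 → 11 bp
  196–251 → 56 bp
Sorted largest to smallest: 86, 56, 33, 33, 32, 11 bp.

86, 56, 33, 33, 32, 11 bp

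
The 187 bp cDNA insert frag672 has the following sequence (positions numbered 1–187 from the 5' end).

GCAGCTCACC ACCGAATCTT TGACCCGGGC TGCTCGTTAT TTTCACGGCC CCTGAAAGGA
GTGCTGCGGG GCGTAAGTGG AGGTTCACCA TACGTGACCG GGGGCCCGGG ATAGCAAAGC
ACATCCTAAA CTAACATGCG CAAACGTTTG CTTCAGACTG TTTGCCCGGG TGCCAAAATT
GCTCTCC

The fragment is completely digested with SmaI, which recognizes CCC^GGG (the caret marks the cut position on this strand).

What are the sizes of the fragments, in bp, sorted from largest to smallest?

SmaI sites (CCCGGG) start at positions 24, 105, 165.
SmaI cuts after base 3 of each site, so after positions 26, 107, 167.
Linear molecule, 3 cuts → 4 fragments:
  1–26 → 26 bp
  27–107 → 81 bp
  108–167 → 60 bp
  168–187 → 20 bp
Sorted largest to smallest: 81, 60, 26, 20 bp.

81, 60, 26, 20 bp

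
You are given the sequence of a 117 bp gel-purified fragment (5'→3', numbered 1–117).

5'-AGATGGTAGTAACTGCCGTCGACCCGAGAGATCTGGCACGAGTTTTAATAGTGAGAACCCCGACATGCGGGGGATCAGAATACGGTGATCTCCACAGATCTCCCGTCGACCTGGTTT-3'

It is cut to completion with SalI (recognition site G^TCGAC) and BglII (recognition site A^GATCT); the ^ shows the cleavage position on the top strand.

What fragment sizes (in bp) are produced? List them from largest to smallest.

SalI sites (GTCGAC) start at positions 18, 105.
SalI cuts after the first base of each site, so after positions 18, 105.
BglII sites (AGATCT) start at positions 29, 96.
BglII cuts after the first base of each site, so after positions 29, 96.
Combined cut positions: 18, 29, 96, 105.
Linear molecule, 4 cuts → 5 fragments:
  1–18 → 18 bp
  19–29 → 11 bp
  30–96 → 67 bp
  97–105 → 9 bp
  106–117 → 12 bp
Sorted largest to smallest: 67, 18, 12, 11, 9 bp.

67, 18, 12, 11, 9 bp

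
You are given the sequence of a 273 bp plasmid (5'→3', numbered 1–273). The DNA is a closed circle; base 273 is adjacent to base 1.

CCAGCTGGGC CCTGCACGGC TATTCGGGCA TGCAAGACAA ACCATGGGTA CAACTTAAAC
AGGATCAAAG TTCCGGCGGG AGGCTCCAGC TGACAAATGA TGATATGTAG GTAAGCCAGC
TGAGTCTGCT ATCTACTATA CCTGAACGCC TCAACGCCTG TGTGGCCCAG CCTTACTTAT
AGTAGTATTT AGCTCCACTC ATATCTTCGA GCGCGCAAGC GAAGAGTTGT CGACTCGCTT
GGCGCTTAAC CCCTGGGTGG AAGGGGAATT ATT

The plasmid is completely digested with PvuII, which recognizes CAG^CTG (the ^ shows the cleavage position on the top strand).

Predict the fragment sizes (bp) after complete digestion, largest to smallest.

158, 85, 30 bp

PvuII sites (CAGCTG) start at positions 2, 87, 117.
PvuII cuts after base 3 of each site, so after positions 4, 89, 119.
Circular molecule, 3 cuts → 3 fragments:
  5–89 → 85 bp
  90–119 → 30 bp
  120–273 then 1–4 → 154 + 4 = 158 bp
Sorted largest to smallest: 158, 85, 30 bp.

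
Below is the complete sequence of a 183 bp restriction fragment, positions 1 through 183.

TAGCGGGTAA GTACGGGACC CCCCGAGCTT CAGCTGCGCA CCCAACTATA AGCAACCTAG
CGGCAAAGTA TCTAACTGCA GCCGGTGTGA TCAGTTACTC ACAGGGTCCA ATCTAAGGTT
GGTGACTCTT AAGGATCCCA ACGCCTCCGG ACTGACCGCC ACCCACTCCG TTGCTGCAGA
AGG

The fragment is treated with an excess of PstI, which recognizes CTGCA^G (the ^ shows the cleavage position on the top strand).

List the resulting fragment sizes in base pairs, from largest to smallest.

PstI sites (CTGCAG) start at positions 76, 174.
PstI cuts after base 5 of each site (before the last base), so after positions 80, 178.
Linear molecule, 2 cuts → 3 fragments:
  1–80 → 80 bp
  81–178 → 98 bp
  179–183 → 5 bp
Sorted largest to smallest: 98, 80, 5 bp.

98, 80, 5 bp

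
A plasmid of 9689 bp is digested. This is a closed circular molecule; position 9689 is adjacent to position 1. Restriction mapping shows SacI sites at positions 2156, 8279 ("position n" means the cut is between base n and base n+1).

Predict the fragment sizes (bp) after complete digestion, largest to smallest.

6123, 3566 bp

Circular molecule, 2 cuts → 2 fragments:
  8279 − 2156 = 6123 bp
  wrap: 9689 − 8279 + 2156 = 3566 bp
Sorted largest to smallest: 6123, 3566 bp.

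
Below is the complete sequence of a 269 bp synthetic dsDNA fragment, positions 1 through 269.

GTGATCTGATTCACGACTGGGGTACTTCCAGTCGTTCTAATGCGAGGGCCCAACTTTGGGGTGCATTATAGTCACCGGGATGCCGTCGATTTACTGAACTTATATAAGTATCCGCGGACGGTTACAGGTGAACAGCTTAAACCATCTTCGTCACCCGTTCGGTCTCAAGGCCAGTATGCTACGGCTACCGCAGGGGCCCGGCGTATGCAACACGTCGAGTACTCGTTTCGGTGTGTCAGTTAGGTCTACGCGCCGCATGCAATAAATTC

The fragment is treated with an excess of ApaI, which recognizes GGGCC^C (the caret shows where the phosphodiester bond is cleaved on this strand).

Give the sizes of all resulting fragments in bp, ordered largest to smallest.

148, 71, 50 bp

ApaI sites (GGGCCC) start at positions 46, 194.
ApaI cuts after base 5 of each site (before the last base), so after positions 50, 198.
Linear molecule, 2 cuts → 3 fragments:
  1–50 → 50 bp
  51–198 → 148 bp
  199–269 → 71 bp
Sorted largest to smallest: 148, 71, 50 bp.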